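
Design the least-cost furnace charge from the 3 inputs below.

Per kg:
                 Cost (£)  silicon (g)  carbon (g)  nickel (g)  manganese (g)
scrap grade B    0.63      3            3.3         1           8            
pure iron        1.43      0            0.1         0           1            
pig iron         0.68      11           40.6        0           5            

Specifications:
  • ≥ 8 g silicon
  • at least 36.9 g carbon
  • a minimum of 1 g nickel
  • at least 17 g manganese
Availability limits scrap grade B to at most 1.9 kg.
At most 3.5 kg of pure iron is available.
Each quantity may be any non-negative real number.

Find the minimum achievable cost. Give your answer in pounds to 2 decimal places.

£1.56

Let x1 = kg of scrap grade B, x2 = kg of pure iron, x3 = kg of pig iron.
Minimise 0.63x1 + 1.43x2 + 0.68x3 with:
  3x1 + 11x3 ≥ 8   (silicon)
  3.3x1 + 0.1x2 + 40.6x3 ≥ 36.9   (carbon)
  1x1 ≥ 1   (nickel)
  8x1 + 1x2 + 5x3 ≥ 17   (manganese)
  x1 ≤ 1.9
  x2 ≤ 3.5
  x1, x2, x3 ≥ 0.
At the optimum only scrap grade B, pig iron are positive (pure iron = 0). The carbon and manganese requirements are met with equality.
That vertex is x1 = 1.64, x3 = 0.7755.
Objective = 0.63·1.64 + 0.68·0.7755 = 1.5605.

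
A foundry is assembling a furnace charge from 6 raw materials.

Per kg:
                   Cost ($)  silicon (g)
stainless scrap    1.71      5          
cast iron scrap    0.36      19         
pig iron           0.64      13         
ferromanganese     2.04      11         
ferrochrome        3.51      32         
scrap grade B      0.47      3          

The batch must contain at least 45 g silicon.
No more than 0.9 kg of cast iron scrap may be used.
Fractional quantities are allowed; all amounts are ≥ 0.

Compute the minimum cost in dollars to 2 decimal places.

Treat it as an LP. Let x1 = kg of stainless scrap, x2 = kg of cast iron scrap, x3 = kg of pig iron, x4 = kg of ferromanganese, x5 = kg of ferrochrome, x6 = kg of scrap grade B.
Minimise 1.71x1 + 0.36x2 + 0.64x3 + 2.04x4 + 3.51x5 + 0.47x6 s.t.:
  5x1 + 19x2 + 13x3 + 11x4 + 32x5 + 3x6 ≥ 45   (silicon)
  x2 ≤ 0.9
  x1, x2, x3, x4, x5, x6 ≥ 0.
The optimal basis is {cast iron scrap, pig iron}; stainless scrap, ferromanganese, ferrochrome, scrap grade B drop out. The silicon and the cast iron scrap cap requirements are met with equality.
Solving gives x2 = 0.9, x3 = 2.146.
Total cost: 0.36·0.9 + 0.64·2.146 = 1.6974.

$1.70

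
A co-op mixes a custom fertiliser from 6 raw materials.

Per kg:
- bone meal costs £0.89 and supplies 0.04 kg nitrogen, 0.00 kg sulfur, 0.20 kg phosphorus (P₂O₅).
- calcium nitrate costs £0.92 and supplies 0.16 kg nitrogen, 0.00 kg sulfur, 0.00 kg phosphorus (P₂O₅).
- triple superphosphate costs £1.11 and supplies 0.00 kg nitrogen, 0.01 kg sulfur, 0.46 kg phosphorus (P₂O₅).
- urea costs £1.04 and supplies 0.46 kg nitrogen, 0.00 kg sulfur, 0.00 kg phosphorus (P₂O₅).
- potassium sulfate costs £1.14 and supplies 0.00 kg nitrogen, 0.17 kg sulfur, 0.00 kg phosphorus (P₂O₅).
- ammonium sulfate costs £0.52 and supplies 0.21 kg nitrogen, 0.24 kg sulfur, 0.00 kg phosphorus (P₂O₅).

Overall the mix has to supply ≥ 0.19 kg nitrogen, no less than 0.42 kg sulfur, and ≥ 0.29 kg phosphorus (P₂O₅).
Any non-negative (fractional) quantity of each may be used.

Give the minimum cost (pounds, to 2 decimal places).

£1.60

Treat it as an LP. Let x1 = kg of bone meal, x2 = kg of calcium nitrate, x3 = kg of triple superphosphate, x4 = kg of urea, x5 = kg of potassium sulfate, x6 = kg of ammonium sulfate.
Minimise 0.89x1 + 0.92x2 + 1.11x3 + 1.04x4 + 1.14x5 + 0.52x6 s.t.:
  0.04x1 + 0.16x2 + 0.46x4 + 0.21x6 ≥ 0.19   (nitrogen)
  0.01x3 + 0.17x5 + 0.24x6 ≥ 0.42   (sulfur)
  0.2x1 + 0.46x3 ≥ 0.29   (phosphorus (P₂O₅))
  x1, x2, x3, x4, x5, x6 ≥ 0.
The cheapest feasible vertex uses only triple superphosphate, ammonium sulfate; bone meal, calcium nitrate, urea, potassium sulfate are not used. Binding constraints: sulfur and phosphorus (P₂O₅).
So triple superphosphate = 0.6304 kg, ammonium sulfate = 1.724 kg.
Objective = 1.11·0.6304 + 0.52·1.724 = 1.5962.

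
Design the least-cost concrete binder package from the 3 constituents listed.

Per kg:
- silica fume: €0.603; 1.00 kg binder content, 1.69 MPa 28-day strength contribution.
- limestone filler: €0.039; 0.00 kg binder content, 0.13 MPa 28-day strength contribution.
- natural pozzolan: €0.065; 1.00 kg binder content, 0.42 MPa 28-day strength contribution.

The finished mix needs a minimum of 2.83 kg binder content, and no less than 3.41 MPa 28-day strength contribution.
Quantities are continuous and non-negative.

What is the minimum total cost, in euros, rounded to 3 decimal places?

Let x1 = kg of silica fume, x2 = kg of limestone filler, x3 = kg of natural pozzolan.
min 0.603x1 + 0.039x2 + 0.065x3 subject to:
  1x1 + 1x3 ≥ 2.83   (binder content)
  1.69x1 + 0.13x2 + 0.42x3 ≥ 3.41   (28-day strength contribution)
  x1, x2, x3 ≥ 0.
The minimum-cost mix takes nothing from silica fume, limestone filler — only natural pozzolan. The 28-day strength contribution requirement is met with equality.
So natural pozzolan = 8.119 kg.
Total cost: 0.065·8.119 = 0.52774.

€0.528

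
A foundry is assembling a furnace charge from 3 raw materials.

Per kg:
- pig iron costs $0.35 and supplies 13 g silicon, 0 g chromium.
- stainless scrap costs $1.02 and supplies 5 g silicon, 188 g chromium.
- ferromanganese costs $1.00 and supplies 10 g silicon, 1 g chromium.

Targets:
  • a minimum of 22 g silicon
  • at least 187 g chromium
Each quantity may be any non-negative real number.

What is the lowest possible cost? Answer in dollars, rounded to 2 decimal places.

$1.47

This is a linear program. Let x1 = kg of pig iron, x2 = kg of stainless scrap, x3 = kg of ferromanganese.
Minimize 0.35x1 + 1.02x2 + 1x3 with:
  13x1 + 5x2 + 10x3 ≥ 22   (silicon)
  188x2 + 1x3 ≥ 187   (chromium)
  x1, x2, x3 ≥ 0.
The cheapest feasible vertex uses only pig iron, stainless scrap; ferromanganese is not used. There the silicon and chromium constraints are tight.
Solving gives x1 = 1.31, x2 = 0.9947.
Objective = 0.35·1.31 + 1.02·0.9947 = 1.4731.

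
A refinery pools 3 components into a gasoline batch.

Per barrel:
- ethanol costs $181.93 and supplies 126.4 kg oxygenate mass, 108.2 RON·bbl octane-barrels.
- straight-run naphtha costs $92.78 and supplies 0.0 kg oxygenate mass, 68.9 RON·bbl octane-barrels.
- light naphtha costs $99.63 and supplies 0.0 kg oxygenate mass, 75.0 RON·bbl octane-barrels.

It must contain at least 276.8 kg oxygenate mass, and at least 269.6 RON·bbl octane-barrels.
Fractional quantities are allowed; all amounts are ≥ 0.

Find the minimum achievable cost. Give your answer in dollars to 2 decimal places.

$441.78

Let x1 = barrels of ethanol, x2 = barrels of straight-run naphtha, x3 = barrels of light naphtha.
Minimise 181.93x1 + 92.78x2 + 99.63x3 with:
  126.4x1 ≥ 276.8   (oxygenate mass)
  108.2x1 + 68.9x2 + 75x3 ≥ 269.6   (octane-barrels)
  x1, x2, x3 ≥ 0.
At the optimum only ethanol, light naphtha are positive (straight-run naphtha = 0). The oxygenate mass and octane-barrels requirements are met with equality.
Solving gives x1 = 2.18987, x3 = 0.435409.
Cost = 181.93·2.18987 + 99.63·0.435409 = 441.7828.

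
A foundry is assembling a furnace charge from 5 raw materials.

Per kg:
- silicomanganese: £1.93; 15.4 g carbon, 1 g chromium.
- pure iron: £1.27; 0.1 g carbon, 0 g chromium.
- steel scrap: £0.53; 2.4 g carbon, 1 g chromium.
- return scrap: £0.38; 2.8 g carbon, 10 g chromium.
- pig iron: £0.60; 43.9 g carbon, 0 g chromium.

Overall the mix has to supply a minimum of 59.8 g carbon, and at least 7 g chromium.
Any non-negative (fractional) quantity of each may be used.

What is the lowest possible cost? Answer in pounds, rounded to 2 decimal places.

Set it up as a linear program. Let x1 = kg of silicomanganese, x2 = kg of pure iron, x3 = kg of steel scrap, x4 = kg of return scrap, x5 = kg of pig iron.
min 1.93x1 + 1.27x2 + 0.53x3 + 0.38x4 + 0.6x5 s.t.:
  15.4x1 + 0.1x2 + 2.4x3 + 2.8x4 + 43.9x5 ≥ 59.8   (carbon)
  1x1 + 1x3 + 10x4 ≥ 7   (chromium)
  x1, x2, x3, x4, x5 ≥ 0.
At the optimum only return scrap, pig iron are positive (silicomanganese, pure iron, steel scrap = 0). There the carbon and chromium constraints are tight.
So return scrap = 0.7 kg, pig iron = 1.318 kg.
Hence cost = 0.38·0.7 + 0.6·1.318 = £1.0568.

£1.06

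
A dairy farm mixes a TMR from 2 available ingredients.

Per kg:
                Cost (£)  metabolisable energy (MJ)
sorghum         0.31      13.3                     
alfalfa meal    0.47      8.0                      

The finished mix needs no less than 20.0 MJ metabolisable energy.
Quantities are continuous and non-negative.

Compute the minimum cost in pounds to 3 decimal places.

£0.466

Let x1 = kg of sorghum, x2 = kg of alfalfa meal.
Minimise 0.31x1 + 0.47x2 s.t.:
  13.3x1 + 8x2 ≥ 20   (metabolisable energy)
  x1, x2 ≥ 0.
At the optimum only sorghum is positive (alfalfa meal = 0). There the metabolisable energy constraint is tight.
Solving gives x1 = 1.504.
Cost = 0.31·1.504 = 0.46624.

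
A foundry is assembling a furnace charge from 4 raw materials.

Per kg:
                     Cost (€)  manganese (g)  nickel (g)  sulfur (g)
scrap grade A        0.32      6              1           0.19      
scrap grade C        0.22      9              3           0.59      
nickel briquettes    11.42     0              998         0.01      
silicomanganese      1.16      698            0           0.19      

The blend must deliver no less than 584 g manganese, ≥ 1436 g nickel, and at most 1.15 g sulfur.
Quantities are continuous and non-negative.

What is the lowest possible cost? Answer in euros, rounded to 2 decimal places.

€17.40

This is a linear program. Let x1 = kg of scrap grade A, x2 = kg of scrap grade C, x3 = kg of nickel briquettes, x4 = kg of silicomanganese.
Minimize 0.32x1 + 0.22x2 + 11.42x3 + 1.16x4 subject to:
  6x1 + 9x2 + 698x4 ≥ 584   (manganese)
  1x1 + 3x2 + 998x3 ≥ 1436   (nickel)
  0.19x1 + 0.59x2 + 0.01x3 + 0.19x4 ≤ 1.15   (sulfur)
  x1, x2, x3, x4 ≥ 0.
The cheapest feasible vertex uses only nickel briquettes, silicomanganese; scrap grade A, scrap grade C are not used. Binding constraints: manganese and nickel.
That vertex is x3 = 1.439, x4 = 0.8367.
Objective = 11.42·1.439 + 1.16·0.8367 = 17.4040.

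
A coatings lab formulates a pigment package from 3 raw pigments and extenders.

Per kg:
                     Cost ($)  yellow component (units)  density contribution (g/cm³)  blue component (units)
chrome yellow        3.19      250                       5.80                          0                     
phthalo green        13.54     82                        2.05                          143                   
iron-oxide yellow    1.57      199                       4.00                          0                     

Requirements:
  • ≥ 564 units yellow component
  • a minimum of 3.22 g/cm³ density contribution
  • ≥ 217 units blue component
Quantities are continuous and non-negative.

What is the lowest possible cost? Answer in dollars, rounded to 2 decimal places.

$24.01

Let x1 = kg of chrome yellow, x2 = kg of phthalo green, x3 = kg of iron-oxide yellow.
Minimise 3.19x1 + 13.54x2 + 1.57x3 s.t.:
  250x1 + 82x2 + 199x3 ≥ 564   (yellow component)
  5.8x1 + 2.05x2 + 4x3 ≥ 3.22   (density contribution)
  143x2 ≥ 217   (blue component)
  x1, x2, x3 ≥ 0.
The minimum-cost mix takes nothing from chrome yellow — only phthalo green, iron-oxide yellow. There the yellow component and blue component constraints are tight.
That vertex is x2 = 1.517, x3 = 2.209.
Total cost: 13.54·1.517 + 1.57·2.209 = 24.0083.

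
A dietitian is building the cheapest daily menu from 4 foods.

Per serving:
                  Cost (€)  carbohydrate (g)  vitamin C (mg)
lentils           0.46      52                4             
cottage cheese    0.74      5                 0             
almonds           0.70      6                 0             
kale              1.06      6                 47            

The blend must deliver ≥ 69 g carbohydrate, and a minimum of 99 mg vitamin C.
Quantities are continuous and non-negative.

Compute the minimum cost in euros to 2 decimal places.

€2.64

This is a linear program. Let x1 = servings of lentils, x2 = servings of cottage cheese, x3 = servings of almonds, x4 = servings of kale.
Minimize 0.46x1 + 0.74x2 + 0.7x3 + 1.06x4 s.t.:
  52x1 + 5x2 + 6x3 + 6x4 ≥ 69   (carbohydrate)
  4x1 + 47x4 ≥ 99   (vitamin C)
  x1, x2, x3, x4 ≥ 0.
The minimum-cost mix takes nothing from cottage cheese, almonds — only lentils, kale. The carbohydrate and vitamin C requirements are met with equality.
Optimal quantities: lentils = 1.095 servings, kale = 2.013 servings.
Hence cost = 0.46·1.095 + 1.06·2.013 = €2.6375.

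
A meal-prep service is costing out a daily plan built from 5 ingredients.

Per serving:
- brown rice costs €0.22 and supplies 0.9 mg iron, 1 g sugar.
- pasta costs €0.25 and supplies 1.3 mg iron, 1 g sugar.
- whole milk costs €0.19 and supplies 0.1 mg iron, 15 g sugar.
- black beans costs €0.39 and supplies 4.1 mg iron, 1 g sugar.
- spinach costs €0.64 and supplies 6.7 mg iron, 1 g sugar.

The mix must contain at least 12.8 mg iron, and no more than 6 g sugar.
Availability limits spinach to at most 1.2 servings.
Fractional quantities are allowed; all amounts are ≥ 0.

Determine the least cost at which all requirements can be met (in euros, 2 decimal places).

€1.22

This is a linear program. Let x1 = servings of brown rice, x2 = servings of pasta, x3 = servings of whole milk, x4 = servings of black beans, x5 = servings of spinach.
Minimise 0.22x1 + 0.25x2 + 0.19x3 + 0.39x4 + 0.64x5 with:
  0.9x1 + 1.3x2 + 0.1x3 + 4.1x4 + 6.7x5 ≥ 12.8   (iron)
  1x1 + 1x2 + 15x3 + 1x4 + 1x5 ≤ 6   (sugar)
  x5 ≤ 1.2
  x1, x2, x3, x4, x5 ≥ 0.
The minimum-cost mix takes nothing from brown rice, pasta, whole milk, spinach — only black beans. There the iron constraint is tight.
That vertex is x4 = 3.122.
Objective = 0.39·3.122 = 1.2176.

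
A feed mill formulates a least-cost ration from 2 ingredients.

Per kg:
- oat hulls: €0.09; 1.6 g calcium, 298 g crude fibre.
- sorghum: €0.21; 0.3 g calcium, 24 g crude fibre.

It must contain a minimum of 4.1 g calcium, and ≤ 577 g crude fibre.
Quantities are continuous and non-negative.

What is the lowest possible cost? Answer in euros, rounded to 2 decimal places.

Let x1 = kg of oat hulls, x2 = kg of sorghum.
Minimise 0.09x1 + 0.21x2 with:
  1.6x1 + 0.3x2 ≥ 4.1   (calcium)
  298x1 + 24x2 ≤ 577   (crude fibre)
  x1, x2 ≥ 0.
Both inputs are positive at the optimum. Binding constraints: calcium and crude fibre.
Optimal quantities: oat hulls = 1.465 kg, sorghum = 5.855 kg.
Total cost: 0.09·1.465 + 0.21·5.855 = 1.3614.

€1.36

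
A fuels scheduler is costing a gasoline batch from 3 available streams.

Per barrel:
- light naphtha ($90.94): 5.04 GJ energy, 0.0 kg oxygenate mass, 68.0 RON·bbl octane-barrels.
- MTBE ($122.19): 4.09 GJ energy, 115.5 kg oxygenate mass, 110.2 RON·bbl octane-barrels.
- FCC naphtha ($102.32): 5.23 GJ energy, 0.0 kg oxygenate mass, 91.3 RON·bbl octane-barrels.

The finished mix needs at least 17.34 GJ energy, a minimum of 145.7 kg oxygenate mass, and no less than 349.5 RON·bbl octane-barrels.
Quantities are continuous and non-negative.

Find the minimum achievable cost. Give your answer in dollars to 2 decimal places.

$391.62

Let x1 = barrels of light naphtha, x2 = barrels of MTBE, x3 = barrels of FCC naphtha.
Minimise 90.94x1 + 122.19x2 + 102.32x3 with:
  5.04x1 + 4.09x2 + 5.23x3 ≥ 17.34   (energy)
  115.5x2 ≥ 145.7   (oxygenate mass)
  68x1 + 110.2x2 + 91.3x3 ≥ 349.5   (octane-barrels)
  x1, x2, x3 ≥ 0.
The optimal mix uses every input. The energy, oxygenate mass, octane-barrels requirements are met with equality.
Optimal quantities: light naphtha = 0.10761 barrels, MTBE = 1.2615 barrels, FCC naphtha = 2.2253 barrels.
Cost = 90.94·0.10761 + 122.19·1.2615 + 102.32·2.2253 = 391.6214.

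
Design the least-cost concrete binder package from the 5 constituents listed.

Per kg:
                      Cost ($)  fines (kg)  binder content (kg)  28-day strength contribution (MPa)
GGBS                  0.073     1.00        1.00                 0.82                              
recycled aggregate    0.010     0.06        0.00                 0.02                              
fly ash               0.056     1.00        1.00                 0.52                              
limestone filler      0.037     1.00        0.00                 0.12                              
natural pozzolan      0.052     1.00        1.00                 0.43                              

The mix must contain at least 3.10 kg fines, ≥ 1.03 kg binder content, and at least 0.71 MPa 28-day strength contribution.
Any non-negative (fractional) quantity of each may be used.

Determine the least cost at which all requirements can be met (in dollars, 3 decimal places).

$0.131

Let x1 = kg of GGBS, x2 = kg of recycled aggregate, x3 = kg of fly ash, x4 = kg of limestone filler, x5 = kg of natural pozzolan.
min 0.073x1 + 0.01x2 + 0.056x3 + 0.037x4 + 0.052x5 with:
  1x1 + 0.06x2 + 1x3 + 1x4 + 1x5 ≥ 3.1   (fines)
  1x1 + 1x3 + 1x5 ≥ 1.03   (binder content)
  0.82x1 + 0.02x2 + 0.52x3 + 0.12x4 + 0.43x5 ≥ 0.71   (28-day strength contribution)
  x1, x2, x3, x4, x5 ≥ 0.
At the optimum only fly ash, limestone filler, natural pozzolan are positive (GGBS, recycled aggregate = 0). Binding constraints: fines, binder content, 28-day strength contribution.
That vertex is x3 = 0.2078, x4 = 2.07, x5 = 0.8222.
Total cost: 0.056·0.2078 + 0.037·2.07 + 0.052·0.8222 = 0.13098.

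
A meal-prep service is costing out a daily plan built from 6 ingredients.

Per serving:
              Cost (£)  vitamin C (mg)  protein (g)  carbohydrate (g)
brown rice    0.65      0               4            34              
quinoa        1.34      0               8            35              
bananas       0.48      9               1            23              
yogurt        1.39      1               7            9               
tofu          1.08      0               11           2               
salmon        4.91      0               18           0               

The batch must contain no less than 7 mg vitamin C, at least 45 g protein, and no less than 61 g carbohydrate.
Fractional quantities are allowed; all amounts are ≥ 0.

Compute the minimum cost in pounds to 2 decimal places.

£4.99

This is a linear program. Let x1 = servings of brown rice, x2 = servings of quinoa, x3 = servings of bananas, x4 = servings of yogurt, x5 = servings of tofu, x6 = servings of salmon.
Minimise 0.65x1 + 1.34x2 + 0.48x3 + 1.39x4 + 1.08x5 + 4.91x6 with:
  9x3 + 1x4 ≥ 7   (vitamin C)
  4x1 + 8x2 + 1x3 + 7x4 + 11x5 + 18x6 ≥ 45   (protein)
  34x1 + 35x2 + 23x3 + 9x4 + 2x5 ≥ 61   (carbohydrate)
  x1, x2, x3, x4, x5, x6 ≥ 0.
The minimum-cost mix takes nothing from quinoa, yogurt, salmon — only brown rice, bananas, tofu. The vitamin C, protein, carbohydrate requirements are met with equality.
So brown rice = 1.054 servings, bananas = 0.7778 servings, tofu = 3.637 servings.
Hence cost = 0.65·1.054 + 0.48·0.7778 + 1.08·3.637 = £4.9864.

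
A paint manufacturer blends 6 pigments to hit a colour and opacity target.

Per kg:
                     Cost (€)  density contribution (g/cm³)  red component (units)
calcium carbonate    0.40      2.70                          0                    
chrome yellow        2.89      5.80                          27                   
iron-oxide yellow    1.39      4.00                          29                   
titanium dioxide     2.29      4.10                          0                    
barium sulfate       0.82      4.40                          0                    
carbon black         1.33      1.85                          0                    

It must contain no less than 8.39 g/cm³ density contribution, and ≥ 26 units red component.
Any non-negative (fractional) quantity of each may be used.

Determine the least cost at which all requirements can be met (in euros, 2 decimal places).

€1.96

Set it up as a linear program. Let x1 = kg of calcium carbonate, x2 = kg of chrome yellow, x3 = kg of iron-oxide yellow, x4 = kg of titanium dioxide, x5 = kg of barium sulfate, x6 = kg of carbon black.
min 0.4x1 + 2.89x2 + 1.39x3 + 2.29x4 + 0.82x5 + 1.33x6 s.t.:
  2.7x1 + 5.8x2 + 4x3 + 4.1x4 + 4.4x5 + 1.85x6 ≥ 8.39   (density contribution)
  27x2 + 29x3 ≥ 26   (red component)
  x1, x2, x3, x4, x5, x6 ≥ 0.
At the optimum only calcium carbonate, iron-oxide yellow are positive (chrome yellow, titanium dioxide, barium sulfate, carbon black = 0). Binding constraints: density contribution and red component.
Optimal quantities: calcium carbonate = 1.779 kg, iron-oxide yellow = 0.8966 kg.
Total cost: 0.4·1.779 + 1.39·0.8966 = 1.9579.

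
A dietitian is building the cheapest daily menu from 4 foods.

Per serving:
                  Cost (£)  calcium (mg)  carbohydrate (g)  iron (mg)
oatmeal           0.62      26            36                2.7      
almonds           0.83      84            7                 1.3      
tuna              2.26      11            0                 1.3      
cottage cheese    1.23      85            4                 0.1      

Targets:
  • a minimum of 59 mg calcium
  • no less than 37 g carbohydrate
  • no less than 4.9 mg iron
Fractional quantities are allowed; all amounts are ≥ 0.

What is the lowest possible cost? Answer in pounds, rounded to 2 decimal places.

Let x1 = servings of oatmeal, x2 = servings of almonds, x3 = servings of tuna, x4 = servings of cottage cheese.
Minimise 0.62x1 + 0.83x2 + 2.26x3 + 1.23x4 s.t.:
  26x1 + 84x2 + 11x3 + 85x4 ≥ 59   (calcium)
  36x1 + 7x2 + 4x4 ≥ 37   (carbohydrate)
  2.7x1 + 1.3x2 + 1.3x3 + 0.1x4 ≥ 4.9   (iron)
  x1, x2, x3, x4 ≥ 0.
The optimal basis is {oatmeal, almonds}; tuna, cottage cheese drop out. There the calcium and iron constraints are tight.
Optimal quantities: oatmeal = 1.735 servings, almonds = 0.1653 servings.
Hence cost = 0.62·1.735 + 0.83·0.1653 = £1.2129.

£1.21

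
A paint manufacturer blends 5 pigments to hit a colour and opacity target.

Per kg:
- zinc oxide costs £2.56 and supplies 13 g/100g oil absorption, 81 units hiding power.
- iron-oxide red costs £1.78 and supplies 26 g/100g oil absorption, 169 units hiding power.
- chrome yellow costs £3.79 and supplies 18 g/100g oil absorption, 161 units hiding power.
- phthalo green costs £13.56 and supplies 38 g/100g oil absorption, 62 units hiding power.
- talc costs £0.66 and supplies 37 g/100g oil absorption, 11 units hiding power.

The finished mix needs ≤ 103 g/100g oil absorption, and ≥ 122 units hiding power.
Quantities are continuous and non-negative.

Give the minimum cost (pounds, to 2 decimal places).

£1.28

Let x1 = kg of zinc oxide, x2 = kg of iron-oxide red, x3 = kg of chrome yellow, x4 = kg of phthalo green, x5 = kg of talc.
Minimise 2.56x1 + 1.78x2 + 3.79x3 + 13.56x4 + 0.66x5 subject to:
  13x1 + 26x2 + 18x3 + 38x4 + 37x5 ≤ 103   (oil absorption)
  81x1 + 169x2 + 161x3 + 62x4 + 11x5 ≥ 122   (hiding power)
  x1, x2, x3, x4, x5 ≥ 0.
At the optimum only iron-oxide red is positive (zinc oxide, chrome yellow, phthalo green, talc = 0). Binding constraint: hiding power.
Solving gives x2 = 0.7219.
Total cost: 1.78·0.7219 = 1.28498.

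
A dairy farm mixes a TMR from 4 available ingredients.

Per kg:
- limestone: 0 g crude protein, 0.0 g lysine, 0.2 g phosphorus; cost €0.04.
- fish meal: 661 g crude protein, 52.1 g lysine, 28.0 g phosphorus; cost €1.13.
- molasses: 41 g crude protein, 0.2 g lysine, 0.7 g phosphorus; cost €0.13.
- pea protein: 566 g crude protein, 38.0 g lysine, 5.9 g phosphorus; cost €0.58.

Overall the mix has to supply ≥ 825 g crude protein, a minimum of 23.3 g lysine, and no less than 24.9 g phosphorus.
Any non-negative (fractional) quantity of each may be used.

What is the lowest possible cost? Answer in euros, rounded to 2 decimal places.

Set it up as a linear program. Let x1 = kg of limestone, x2 = kg of fish meal, x3 = kg of molasses, x4 = kg of pea protein.
Minimize 0.04x1 + 1.13x2 + 0.13x3 + 0.58x4 s.t.:
  661x2 + 41x3 + 566x4 ≥ 825   (crude protein)
  52.1x2 + 0.2x3 + 38x4 ≥ 23.3   (lysine)
  0.2x1 + 28x2 + 0.7x3 + 5.9x4 ≥ 24.9   (phosphorus)
  x1, x2, x3, x4 ≥ 0.
The optimal basis is {fish meal, pea protein}; limestone, molasses drop out. The crude protein and phosphorus requirements are met with equality.
Optimal quantities: fish meal = 0.7722 kg, pea protein = 0.5558 kg.
Objective = 1.13·0.7722 + 0.58·0.5558 = 1.19495.

€1.19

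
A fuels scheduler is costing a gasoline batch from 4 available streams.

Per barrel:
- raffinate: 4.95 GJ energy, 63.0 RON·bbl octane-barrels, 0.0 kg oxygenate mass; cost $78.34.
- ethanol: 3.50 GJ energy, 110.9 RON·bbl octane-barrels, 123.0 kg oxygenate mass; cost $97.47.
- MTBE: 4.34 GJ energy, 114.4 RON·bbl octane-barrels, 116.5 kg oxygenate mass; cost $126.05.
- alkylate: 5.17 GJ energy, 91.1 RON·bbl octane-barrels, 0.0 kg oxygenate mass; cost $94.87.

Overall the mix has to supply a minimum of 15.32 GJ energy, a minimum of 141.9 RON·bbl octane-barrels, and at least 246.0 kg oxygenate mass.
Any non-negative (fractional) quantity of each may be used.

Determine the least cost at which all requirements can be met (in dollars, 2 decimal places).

$326.61

Let x1 = barrels of raffinate, x2 = barrels of ethanol, x3 = barrels of MTBE, x4 = barrels of alkylate.
Minimise 78.34x1 + 97.47x2 + 126.05x3 + 94.87x4 subject to:
  4.95x1 + 3.5x2 + 4.34x3 + 5.17x4 ≥ 15.32   (energy)
  63x1 + 110.9x2 + 114.4x3 + 91.1x4 ≥ 141.9   (octane-barrels)
  123x2 + 116.5x3 ≥ 246   (oxygenate mass)
  x1, x2, x3, x4 ≥ 0.
The cheapest feasible vertex uses only raffinate, ethanol; MTBE, alkylate are not used. The energy and oxygenate mass requirements are met with equality.
So raffinate = 1.6808 barrels, ethanol = 2 barrels.
Hence cost = 78.34·1.6808 + 97.47·2 = $326.6139.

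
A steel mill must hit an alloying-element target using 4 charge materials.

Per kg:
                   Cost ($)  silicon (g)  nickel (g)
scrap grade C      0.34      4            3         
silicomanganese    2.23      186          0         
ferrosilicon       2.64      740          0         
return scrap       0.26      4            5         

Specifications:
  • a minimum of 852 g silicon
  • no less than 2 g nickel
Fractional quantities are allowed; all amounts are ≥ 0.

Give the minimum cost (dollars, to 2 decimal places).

$3.14

This is a linear program. Let x1 = kg of scrap grade C, x2 = kg of silicomanganese, x3 = kg of ferrosilicon, x4 = kg of return scrap.
min 0.34x1 + 2.23x2 + 2.64x3 + 0.26x4 subject to:
  4x1 + 186x2 + 740x3 + 4x4 ≥ 852   (silicon)
  3x1 + 5x4 ≥ 2   (nickel)
  x1, x2, x3, x4 ≥ 0.
At the optimum only ferrosilicon, return scrap are positive (scrap grade C, silicomanganese = 0). There the silicon and nickel constraints are tight.
Solving gives x3 = 1.149, x4 = 0.4.
Hence cost = 2.64·1.149 + 0.26·0.4 = $3.1374.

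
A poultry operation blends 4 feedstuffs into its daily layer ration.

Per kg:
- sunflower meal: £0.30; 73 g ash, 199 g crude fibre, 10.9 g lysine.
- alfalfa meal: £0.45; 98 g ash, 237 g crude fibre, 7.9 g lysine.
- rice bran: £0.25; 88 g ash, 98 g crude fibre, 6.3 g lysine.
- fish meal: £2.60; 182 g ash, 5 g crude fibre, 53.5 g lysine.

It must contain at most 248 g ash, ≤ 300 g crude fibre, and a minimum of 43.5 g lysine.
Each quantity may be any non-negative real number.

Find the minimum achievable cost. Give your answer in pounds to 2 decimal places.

£1.77

Let x1 = kg of sunflower meal, x2 = kg of alfalfa meal, x3 = kg of rice bran, x4 = kg of fish meal.
Minimise 0.3x1 + 0.45x2 + 0.25x3 + 2.6x4 with:
  73x1 + 98x2 + 88x3 + 182x4 ≤ 248   (ash)
  199x1 + 237x2 + 98x3 + 5x4 ≤ 300   (crude fibre)
  10.9x1 + 7.9x2 + 6.3x3 + 53.5x4 ≥ 43.5   (lysine)
  x1, x2, x3, x4 ≥ 0.
At the optimum only sunflower meal, fish meal are positive (alfalfa meal, rice bran = 0). Binding constraints: crude fibre and lysine.
That vertex is x1 = 1.495, x4 = 0.5085.
Hence cost = 0.3·1.495 + 2.6·0.5085 = £1.7706.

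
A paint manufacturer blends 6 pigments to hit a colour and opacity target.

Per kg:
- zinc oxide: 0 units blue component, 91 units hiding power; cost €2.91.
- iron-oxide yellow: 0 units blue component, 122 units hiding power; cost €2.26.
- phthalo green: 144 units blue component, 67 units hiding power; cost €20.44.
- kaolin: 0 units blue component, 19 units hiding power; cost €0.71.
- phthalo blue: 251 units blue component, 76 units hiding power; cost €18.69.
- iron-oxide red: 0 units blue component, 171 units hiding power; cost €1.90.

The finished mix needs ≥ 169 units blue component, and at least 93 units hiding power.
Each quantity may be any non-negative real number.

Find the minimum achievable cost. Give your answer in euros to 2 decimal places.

This is a linear program. Let x1 = kg of zinc oxide, x2 = kg of iron-oxide yellow, x3 = kg of phthalo green, x4 = kg of kaolin, x5 = kg of phthalo blue, x6 = kg of iron-oxide red.
min 2.91x1 + 2.26x2 + 20.44x3 + 0.71x4 + 18.69x5 + 1.9x6 with:
  144x3 + 251x5 ≥ 169   (blue component)
  91x1 + 122x2 + 67x3 + 19x4 + 76x5 + 171x6 ≥ 93   (hiding power)
  x1, x2, x3, x4, x5, x6 ≥ 0.
The optimal basis is {phthalo blue, iron-oxide red}; zinc oxide, iron-oxide yellow, phthalo green, kaolin drop out. There the blue component and hiding power constraints are tight.
So phthalo blue = 0.6733 kg, iron-oxide red = 0.2446 kg.
Objective = 18.69·0.6733 + 1.9·0.2446 = 13.0487.

€13.05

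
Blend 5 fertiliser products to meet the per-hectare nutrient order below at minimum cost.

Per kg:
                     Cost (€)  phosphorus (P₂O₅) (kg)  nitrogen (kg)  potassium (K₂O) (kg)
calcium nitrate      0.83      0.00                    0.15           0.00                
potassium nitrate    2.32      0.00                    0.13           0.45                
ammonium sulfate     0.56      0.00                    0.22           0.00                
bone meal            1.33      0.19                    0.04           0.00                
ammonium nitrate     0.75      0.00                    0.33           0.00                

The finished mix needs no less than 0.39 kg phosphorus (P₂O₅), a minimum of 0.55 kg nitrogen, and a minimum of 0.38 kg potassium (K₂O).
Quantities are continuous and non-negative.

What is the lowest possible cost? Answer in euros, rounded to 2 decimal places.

€5.50

This is a linear program. Let x1 = kg of calcium nitrate, x2 = kg of potassium nitrate, x3 = kg of ammonium sulfate, x4 = kg of bone meal, x5 = kg of ammonium nitrate.
min 0.83x1 + 2.32x2 + 0.56x3 + 1.33x4 + 0.75x5 with:
  0.19x4 ≥ 0.39   (phosphorus (P₂O₅))
  0.15x1 + 0.13x2 + 0.22x3 + 0.04x4 + 0.33x5 ≥ 0.55   (nitrogen)
  0.45x2 ≥ 0.38   (potassium (K₂O))
  x1, x2, x3, x4, x5 ≥ 0.
The optimal basis is {potassium nitrate, bone meal, ammonium nitrate}; calcium nitrate, ammonium sulfate drop out. Binding constraints: phosphorus (P₂O₅), nitrogen, potassium (K₂O).
Optimal quantities: potassium nitrate = 0.8444 kg, bone meal = 2.053 kg, ammonium nitrate = 1.085 kg.
Cost = 2.32·0.8444 + 1.33·2.053 + 0.75·1.085 = 5.5032.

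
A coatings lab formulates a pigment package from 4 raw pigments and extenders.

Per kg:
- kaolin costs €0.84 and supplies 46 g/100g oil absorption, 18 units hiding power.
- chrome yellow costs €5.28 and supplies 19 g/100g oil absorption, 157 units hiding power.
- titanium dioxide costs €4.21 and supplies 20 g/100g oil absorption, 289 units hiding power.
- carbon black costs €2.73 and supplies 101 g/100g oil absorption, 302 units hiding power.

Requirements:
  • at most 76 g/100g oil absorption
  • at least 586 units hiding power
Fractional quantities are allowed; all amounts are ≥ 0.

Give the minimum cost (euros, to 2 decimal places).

€7.80

Set it up as a linear program. Let x1 = kg of kaolin, x2 = kg of chrome yellow, x3 = kg of titanium dioxide, x4 = kg of carbon black.
Minimize 0.84x1 + 5.28x2 + 4.21x3 + 2.73x4 with:
  46x1 + 19x2 + 20x3 + 101x4 ≤ 76   (oil absorption)
  18x1 + 157x2 + 289x3 + 302x4 ≥ 586   (hiding power)
  x1, x2, x3, x4 ≥ 0.
The minimum-cost mix takes nothing from kaolin, chrome yellow — only titanium dioxide, carbon black. There the oil absorption and hiding power constraints are tight.
Solving gives x3 = 1.565, x4 = 0.4425.
Objective = 4.21·1.565 + 2.73·0.4425 = 7.7967.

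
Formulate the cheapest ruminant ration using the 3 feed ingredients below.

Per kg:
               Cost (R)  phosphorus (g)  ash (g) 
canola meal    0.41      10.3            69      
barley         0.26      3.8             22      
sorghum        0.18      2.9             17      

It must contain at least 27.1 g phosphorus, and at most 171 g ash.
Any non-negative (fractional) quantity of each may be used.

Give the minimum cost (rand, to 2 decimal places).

R1.36

Let x1 = kg of canola meal, x2 = kg of barley, x3 = kg of sorghum.
Minimize 0.41x1 + 0.26x2 + 0.18x3 s.t.:
  10.3x1 + 3.8x2 + 2.9x3 ≥ 27.1   (phosphorus)
  69x1 + 22x2 + 17x3 ≤ 171   (ash)
  x1, x2, x3 ≥ 0.
The optimal basis is {canola meal, sorghum}; barley drops out. The phosphorus and ash requirements are met with equality.
That vertex is x1 = 1.408, x3 = 4.344.
Cost = 0.41·1.408 + 0.18·4.344 = 1.3592.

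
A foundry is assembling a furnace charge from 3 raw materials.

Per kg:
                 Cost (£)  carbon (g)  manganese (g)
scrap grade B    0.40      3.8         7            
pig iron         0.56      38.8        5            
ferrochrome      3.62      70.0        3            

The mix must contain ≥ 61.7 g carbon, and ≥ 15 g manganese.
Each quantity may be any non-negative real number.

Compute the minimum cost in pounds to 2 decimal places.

Let x1 = kg of scrap grade B, x2 = kg of pig iron, x3 = kg of ferrochrome.
Minimize 0.4x1 + 0.56x2 + 3.62x3 s.t.:
  3.8x1 + 38.8x2 + 70x3 ≥ 61.7   (carbon)
  7x1 + 5x2 + 3x3 ≥ 15   (manganese)
  x1, x2, x3 ≥ 0.
The minimum-cost mix takes nothing from ferrochrome — only scrap grade B, pig iron. Binding constraints: carbon and manganese.
Solving gives x1 = 1.083, x2 = 1.484.
Total cost: 0.4·1.083 + 0.56·1.484 = 1.2642.

£1.26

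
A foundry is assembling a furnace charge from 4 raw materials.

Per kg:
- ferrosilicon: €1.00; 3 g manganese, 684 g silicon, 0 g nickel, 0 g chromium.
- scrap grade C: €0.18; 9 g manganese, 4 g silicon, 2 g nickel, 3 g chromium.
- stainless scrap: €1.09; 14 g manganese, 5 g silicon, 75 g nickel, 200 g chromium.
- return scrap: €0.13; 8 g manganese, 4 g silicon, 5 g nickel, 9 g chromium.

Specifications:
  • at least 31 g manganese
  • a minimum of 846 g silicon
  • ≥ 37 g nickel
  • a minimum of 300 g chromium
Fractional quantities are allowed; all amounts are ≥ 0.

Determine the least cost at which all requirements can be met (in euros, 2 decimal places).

This is a linear program. Let x1 = kg of ferrosilicon, x2 = kg of scrap grade C, x3 = kg of stainless scrap, x4 = kg of return scrap.
Minimise 1x1 + 0.18x2 + 1.09x3 + 0.13x4 with:
  3x1 + 9x2 + 14x3 + 8x4 ≥ 31   (manganese)
  684x1 + 4x2 + 5x3 + 4x4 ≥ 846   (silicon)
  2x2 + 75x3 + 5x4 ≥ 37   (nickel)
  3x2 + 200x3 + 9x4 ≥ 300   (chromium)
  x1, x2, x3, x4 ≥ 0.
At the optimum only ferrosilicon, stainless scrap, return scrap are positive (scrap grade C = 0). There the manganese, silicon, chromium constraints are tight.
That vertex is x1 = 1.221, x3 = 1.461, x4 = 0.8598.
Objective = 1·1.221 + 1.09·1.461 + 0.13·0.8598 = 2.9253.

€2.93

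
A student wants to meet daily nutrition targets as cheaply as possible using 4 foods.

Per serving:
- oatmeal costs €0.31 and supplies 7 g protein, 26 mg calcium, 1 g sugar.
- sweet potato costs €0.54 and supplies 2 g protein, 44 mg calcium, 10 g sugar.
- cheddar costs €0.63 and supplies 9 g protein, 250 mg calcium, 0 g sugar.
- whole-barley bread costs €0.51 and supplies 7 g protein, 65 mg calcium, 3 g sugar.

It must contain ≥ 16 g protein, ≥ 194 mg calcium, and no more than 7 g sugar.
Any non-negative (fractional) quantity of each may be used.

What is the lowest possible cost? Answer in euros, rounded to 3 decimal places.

Treat it as an LP. Let x1 = servings of oatmeal, x2 = servings of sweet potato, x3 = servings of cheddar, x4 = servings of whole-barley bread.
Minimise 0.31x1 + 0.54x2 + 0.63x3 + 0.51x4 with:
  7x1 + 2x2 + 9x3 + 7x4 ≥ 16   (protein)
  26x1 + 44x2 + 250x3 + 65x4 ≥ 194   (calcium)
  1x1 + 10x2 + 3x4 ≤ 7   (sugar)
  x1, x2, x3, x4 ≥ 0.
At the optimum only oatmeal, cheddar are positive (sweet potato, whole-barley bread = 0). The protein and calcium requirements are met with equality.
Optimal quantities: oatmeal = 1.487 servings, cheddar = 0.6214 servings.
Total cost: 0.31·1.487 + 0.63·0.6214 = 0.85245.

€0.852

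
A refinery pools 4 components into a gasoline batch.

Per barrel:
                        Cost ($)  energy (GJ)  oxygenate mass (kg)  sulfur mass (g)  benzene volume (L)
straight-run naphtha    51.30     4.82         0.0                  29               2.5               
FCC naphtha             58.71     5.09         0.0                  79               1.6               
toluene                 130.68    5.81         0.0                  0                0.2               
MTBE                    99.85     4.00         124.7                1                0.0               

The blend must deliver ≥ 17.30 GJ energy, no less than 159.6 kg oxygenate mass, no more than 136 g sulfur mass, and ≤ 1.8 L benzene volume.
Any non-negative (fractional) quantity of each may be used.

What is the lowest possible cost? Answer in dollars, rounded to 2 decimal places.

Treat it as an LP. Let x1 = barrels of straight-run naphtha, x2 = barrels of FCC naphtha, x3 = barrels of toluene, x4 = barrels of MTBE.
Minimize 51.3x1 + 58.71x2 + 130.68x3 + 99.85x4 with:
  4.82x1 + 5.09x2 + 5.81x3 + 4x4 ≥ 17.3   (energy)
  124.7x4 ≥ 159.6   (oxygenate mass)
  29x1 + 79x2 + 1x4 ≤ 136   (sulfur mass)
  2.5x1 + 1.6x2 + 0.2x3 ≤ 1.8   (benzene volume)
  x1, x2, x3, x4 ≥ 0.
At the optimum only FCC naphtha, toluene, MTBE are positive (straight-run naphtha = 0). There the energy, oxygenate mass, benzene volume constraints are tight.
That vertex is x2 = 0.96906, x3 = 1.2475, x4 = 1.2799.
Hence cost = 58.71·0.96906 + 130.68·1.2475 + 99.85·1.2799 = $347.7148.

$347.71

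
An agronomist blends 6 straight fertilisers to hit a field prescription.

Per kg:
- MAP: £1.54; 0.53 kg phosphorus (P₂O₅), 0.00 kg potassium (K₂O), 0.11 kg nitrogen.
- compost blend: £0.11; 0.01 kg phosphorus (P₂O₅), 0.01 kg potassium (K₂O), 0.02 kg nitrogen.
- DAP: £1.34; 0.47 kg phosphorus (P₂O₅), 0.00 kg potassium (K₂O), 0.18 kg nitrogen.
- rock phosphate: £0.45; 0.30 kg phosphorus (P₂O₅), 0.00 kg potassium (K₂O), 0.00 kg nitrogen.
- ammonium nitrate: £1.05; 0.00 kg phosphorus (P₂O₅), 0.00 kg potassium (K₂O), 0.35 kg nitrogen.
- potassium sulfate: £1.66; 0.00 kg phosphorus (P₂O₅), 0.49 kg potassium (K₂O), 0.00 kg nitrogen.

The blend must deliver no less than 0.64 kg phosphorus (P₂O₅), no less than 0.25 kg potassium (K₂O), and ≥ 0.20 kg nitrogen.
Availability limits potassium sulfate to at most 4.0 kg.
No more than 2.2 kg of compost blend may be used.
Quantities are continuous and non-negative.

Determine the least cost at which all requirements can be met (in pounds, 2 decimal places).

£2.41

Let x1 = kg of MAP, x2 = kg of compost blend, x3 = kg of DAP, x4 = kg of rock phosphate, x5 = kg of ammonium nitrate, x6 = kg of potassium sulfate.
min 1.54x1 + 0.11x2 + 1.34x3 + 0.45x4 + 1.05x5 + 1.66x6 subject to:
  0.53x1 + 0.01x2 + 0.47x3 + 0.3x4 ≥ 0.64   (phosphorus (P₂O₅))
  0.01x2 + 0.49x6 ≥ 0.25   (potassium (K₂O))
  0.11x1 + 0.02x2 + 0.18x3 + 0.35x5 ≥ 0.2   (nitrogen)
  x6 ≤ 4
  x2 ≤ 2.2
  x1, x2, x3, x4, x5, x6 ≥ 0.
At the optimum only rock phosphate, ammonium nitrate, potassium sulfate are positive (MAP, compost blend, DAP = 0). The phosphorus (P₂O₅), potassium (K₂O), nitrogen requirements are met with equality.
Solving gives x4 = 2.133, x5 = 0.5714, x6 = 0.5102.
Hence cost = 0.45·2.133 + 1.05·0.5714 + 1.66·0.5102 = £2.4068.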